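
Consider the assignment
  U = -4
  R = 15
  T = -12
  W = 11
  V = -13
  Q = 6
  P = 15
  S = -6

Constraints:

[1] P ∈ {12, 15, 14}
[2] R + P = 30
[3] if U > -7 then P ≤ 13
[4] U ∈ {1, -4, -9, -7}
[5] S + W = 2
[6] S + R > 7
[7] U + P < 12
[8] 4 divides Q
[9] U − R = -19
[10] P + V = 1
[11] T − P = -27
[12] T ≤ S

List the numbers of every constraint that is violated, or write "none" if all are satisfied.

Violated: 3, 5, 8, and 10.

[1] P = 15 is in {12, 15, 14}  true
[2] R + P = 15 + 15 = 30  true
[3] U = -4 > -7, so we need P ≤ 13; but P = 15 > 13  false
[4] U = -4 is in {1, -4, -9, -7}  true
[5] S + W = -6 + 11 = 5, not 2  false
[6] S + R = -6 + 15 = 9; 9 > 7  true
[7] U + P = -4 + 15 = 11; 11 < 12  true
[8] 6 = 4×1 + 2, so 4 does not divide 6  false
[9] U − R = -4 − 15 = -19  true
[10] P + V = 15 + (-13) = 2, not 1  false
[11] T − P = -12 − 15 = -27  true
[12] T = -12, S = -6; -12 ≤ -6  true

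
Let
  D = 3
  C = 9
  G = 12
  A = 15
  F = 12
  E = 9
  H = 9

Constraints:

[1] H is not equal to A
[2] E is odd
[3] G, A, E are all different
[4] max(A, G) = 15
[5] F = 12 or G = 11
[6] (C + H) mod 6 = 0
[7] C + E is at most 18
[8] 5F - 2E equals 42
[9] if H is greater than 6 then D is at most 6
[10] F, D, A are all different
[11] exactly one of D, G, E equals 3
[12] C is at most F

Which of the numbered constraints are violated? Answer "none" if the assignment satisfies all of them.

All constraints are satisfied.

[1] H = 9, A = 15; distinct  ✔
[2] E = 9 is odd  ✔
[3] values 12, 15, 9 are pairwise distinct  ✔
[4] max(15, 12) = 15  ✔
[5] F = 12 = 12 (first disjunct)  ✔
[6] C + H = 18; 18 mod 6 = 0  ✔
[7] C + E = 9 + 9 = 18; 18 ≤ 18  ✔
[8] 5F - 2E = 5(12) - 2(9) = 42  ✔
[9] H = 9 > 6, so we need D ≤ 6; D = 3 ≤ 6  ✔
[10] values 12, 3, 15 are pairwise distinct  ✔
[11] D=3, G=12, E=9; 1 of them equals 3  ✔
[12] C = 9, F = 12; 9 ≤ 12  ✔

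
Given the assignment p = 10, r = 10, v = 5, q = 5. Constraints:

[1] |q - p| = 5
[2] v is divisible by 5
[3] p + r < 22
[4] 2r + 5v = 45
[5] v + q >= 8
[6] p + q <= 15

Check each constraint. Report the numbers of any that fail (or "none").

[1] |5 - 10| = 5 — holds.
[2] 5 / 5 = 1, so 5 divides 5 — holds.
[3] p + r = 10 + 10 = 20; 20 < 22 — holds.
[4] 2r + 5v = 2(10) + 5(5) = 45 — holds.
[5] v + q = 5 + 5 = 10; 10 ≥ 8 — holds.
[6] p + q = 10 + 5 = 15; 15 ≤ 15 — holds.

None — every constraint holds.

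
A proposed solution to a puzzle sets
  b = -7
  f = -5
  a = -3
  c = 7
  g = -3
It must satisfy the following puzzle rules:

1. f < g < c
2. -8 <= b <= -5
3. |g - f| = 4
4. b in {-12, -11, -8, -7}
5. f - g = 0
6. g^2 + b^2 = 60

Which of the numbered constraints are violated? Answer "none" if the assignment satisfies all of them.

Constraints 3, 5, and 6 do not hold.

1. values -5 < -3 < 7  OK
2. b = -7 lies in [-8, -5]  OK
3. |-3 - (-5)| = 2, not 4  FAIL
4. b = -7 is in {-12, -11, -8, -7}  OK
5. f - g = -5 - (-3) = -2, not 0  FAIL
6. g^2 + b^2 = (-3)^2 + (-7)^2 = 9 + 49 = 58, not 60  FAIL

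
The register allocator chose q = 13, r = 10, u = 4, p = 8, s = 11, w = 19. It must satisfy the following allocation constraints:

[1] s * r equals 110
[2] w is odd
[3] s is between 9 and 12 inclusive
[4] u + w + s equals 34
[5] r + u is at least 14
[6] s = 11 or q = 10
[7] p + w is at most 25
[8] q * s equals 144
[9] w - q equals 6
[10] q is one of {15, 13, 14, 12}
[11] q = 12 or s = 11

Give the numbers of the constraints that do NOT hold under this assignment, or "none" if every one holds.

Violated: 7 and 8.

[1] s * r = 11 * 10 = 110  ✓
[2] w = 19 is odd  ✓
[3] s = 11 lies in [9, 12]  ✓
[4] u + w + s = 4 + 19 + 11 = 34  ✓
[5] r + u = 10 + 4 = 14; 14 ≥ 14  ✓
[6] s = 11 = 11 (first disjunct)  ✓
[7] p + w = 8 + 19 = 27; 27 > 25, bound 25 not met  ✗
[8] q * s = 13 * 11 = 143, not 144  ✗
[9] w - q = 19 - 13 = 6  ✓
[10] q = 13 is in {15, 13, 14, 12}  ✓
[11] q = 13 ≠ 12, but s = 11 = 11 (second disjunct)  ✓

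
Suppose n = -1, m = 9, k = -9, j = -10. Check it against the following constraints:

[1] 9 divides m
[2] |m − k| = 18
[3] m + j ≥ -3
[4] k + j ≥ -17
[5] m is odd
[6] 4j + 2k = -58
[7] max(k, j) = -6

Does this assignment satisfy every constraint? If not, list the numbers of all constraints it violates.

The assignment fails constraints 4 and 7.

[1] 9 / 9 = 1, so 9 divides 9  ✔
[2] |9 − (-9)| = 18  ✔
[3] m + j = 9 + (-10) = -1; -1 ≥ -3  ✔
[4] k + j = -9 + (-10) = -19; -19 < -17, bound -17 not met  ✘
[5] m = 9 is odd  ✔
[6] 4j + 2k = 4(-10) + 2(-9) = -58  ✔
[7] max(-9, -10) = -9, not -6  ✘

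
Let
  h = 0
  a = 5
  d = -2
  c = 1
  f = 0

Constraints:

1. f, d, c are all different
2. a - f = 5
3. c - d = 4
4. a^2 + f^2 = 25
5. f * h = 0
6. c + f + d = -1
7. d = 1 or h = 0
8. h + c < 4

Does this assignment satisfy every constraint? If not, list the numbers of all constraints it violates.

Constraint 3 does not hold.

1. values 0, -2, 1 are pairwise distinct  ✔
2. a - f = 5 - 0 = 5  ✔
3. c - d = 1 - (-2) = 3, not 4  ✘
4. a^2 + f^2 = 5^2 + 0^2 = 25 + 0 = 25  ✔
5. f * h = 0 * 0 = 0  ✔
6. c + f + d = 1 + 0 + (-2) = -1  ✔
7. d = -2 ≠ 1, but h = 0 = 0 (second disjunct)  ✔
8. h + c = 0 + 1 = 1; 1 < 4  ✔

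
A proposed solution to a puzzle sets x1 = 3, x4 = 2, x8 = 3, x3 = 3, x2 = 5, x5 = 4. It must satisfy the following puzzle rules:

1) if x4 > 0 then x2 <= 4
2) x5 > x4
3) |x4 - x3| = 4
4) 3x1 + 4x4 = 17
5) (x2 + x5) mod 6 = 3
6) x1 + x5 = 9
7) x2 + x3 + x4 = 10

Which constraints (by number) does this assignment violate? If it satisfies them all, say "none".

The assignment fails constraints 1, 3, 6.

1) x4 = 2 > 0, so we need x2 ≤ 4; but x2 = 5 > 4  ✗
2) x5 = 4, x4 = 2; 4 > 2  ✓
3) |2 - 3| = 1, not 4  ✗
4) 3x1 + 4x4 = 3(3) + 4(2) = 17  ✓
5) x2 + x5 = 9; 9 mod 6 = 3  ✓
6) x1 + x5 = 3 + 4 = 7, not 9  ✗
7) x2 + x3 + x4 = 5 + 3 + 2 = 10  ✓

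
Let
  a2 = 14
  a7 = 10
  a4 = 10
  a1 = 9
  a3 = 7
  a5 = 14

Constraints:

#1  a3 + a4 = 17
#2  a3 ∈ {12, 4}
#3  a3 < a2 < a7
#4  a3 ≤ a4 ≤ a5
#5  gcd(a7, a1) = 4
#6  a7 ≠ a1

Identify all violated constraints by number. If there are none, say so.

#1 a3 + a4 = 7 + 10 = 17  ✔
#2 a3 = 7 is not in {12, 4}  ✘
#3 values 7, 14, 10; a2 = 14 is not < a7 = 10  ✘
#4 values 7 ≤ 10 ≤ 14  ✔
#5 gcd(10, 9) = 1, not 4  ✘
#6 a7 = 10, a1 = 9; distinct  ✔

Constraints 2, 3, 5 do not hold.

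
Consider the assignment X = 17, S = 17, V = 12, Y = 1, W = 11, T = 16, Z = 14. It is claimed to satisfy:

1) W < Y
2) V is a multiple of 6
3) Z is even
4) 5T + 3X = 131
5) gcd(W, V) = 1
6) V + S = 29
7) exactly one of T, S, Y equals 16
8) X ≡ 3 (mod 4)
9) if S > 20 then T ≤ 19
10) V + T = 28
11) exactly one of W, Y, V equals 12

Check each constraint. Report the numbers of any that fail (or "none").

1) W = 11, Y = 1; 11 ≥ 1 (want <) — violated.
2) 12 / 6 = 2, so 6 divides 12 — OK.
3) Z = 14 is even — OK.
4) 5T + 3X = 5(16) + 3(17) = 131 — OK.
5) gcd(11, 12) = 1 — OK.
6) V + S = 12 + 17 = 29 — OK.
7) T=16, S=17, Y=1; 1 of them equals 16 — OK.
8) 17 mod 4 = 1, not 3 — violated.
9) S = 17, not > 20; antecedent false, conditional vacuously true — OK.
10) V + T = 12 + 16 = 28 — OK.
11) W=11, Y=1, V=12; 1 of them equals 12 — OK.

Violated: 1 and 8.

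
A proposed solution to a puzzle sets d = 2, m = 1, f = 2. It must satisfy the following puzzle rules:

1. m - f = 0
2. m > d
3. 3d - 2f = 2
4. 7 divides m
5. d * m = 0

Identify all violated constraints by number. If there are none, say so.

Constraints 1, 2, 4, 5 do not hold.

1. m - f = 1 - 2 = -1, not 0  ✘
2. m = 1, d = 2; 1 ≤ 2 (want >)  ✘
3. 3d - 2f = 3(2) - 2(2) = 2  ✔
4. 1 = 7*0 + 1, so 7 does not divide 1  ✘
5. d * m = 2 * 1 = 2, not 0  ✘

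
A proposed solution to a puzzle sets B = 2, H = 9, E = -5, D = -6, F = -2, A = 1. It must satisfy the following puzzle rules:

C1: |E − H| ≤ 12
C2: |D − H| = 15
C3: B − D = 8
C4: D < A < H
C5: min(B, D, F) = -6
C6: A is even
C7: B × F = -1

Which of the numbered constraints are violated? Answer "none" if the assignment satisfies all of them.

C1: |-5 − 9| = 14; 14 > 12, exceeds bound 12  ✗
C2: |-6 − 9| = 15  ✓
C3: B − D = 2 − (-6) = 8  ✓
C4: values -6 < 1 < 9  ✓
C5: min(2, -6, -2) = -6  ✓
C6: A = 1 is odd  ✗
C7: B × F = 2 × (-2) = -4, not -1  ✗

The assignment fails constraints 1, 6, and 7.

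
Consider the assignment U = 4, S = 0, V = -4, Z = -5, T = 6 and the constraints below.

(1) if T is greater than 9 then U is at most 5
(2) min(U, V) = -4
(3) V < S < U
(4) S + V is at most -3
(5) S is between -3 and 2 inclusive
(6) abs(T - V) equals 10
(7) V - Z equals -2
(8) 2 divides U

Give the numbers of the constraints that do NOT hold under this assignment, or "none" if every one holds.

(1) T = 6, not > 9; antecedent false, conditional vacuously true  true
(2) min(4, -4) = -4  true
(3) values -4 < 0 < 4  true
(4) S + V = 0 + (-4) = -4; -4 ≤ -3  true
(5) S = 0 lies in [-3, 2]  true
(6) abs(6 - (-4)) = 10  true
(7) V - Z = -4 - (-5) = 1, not -2  false
(8) 4 / 2 = 2, so 2 divides 4  true

Constraint 7 is violated.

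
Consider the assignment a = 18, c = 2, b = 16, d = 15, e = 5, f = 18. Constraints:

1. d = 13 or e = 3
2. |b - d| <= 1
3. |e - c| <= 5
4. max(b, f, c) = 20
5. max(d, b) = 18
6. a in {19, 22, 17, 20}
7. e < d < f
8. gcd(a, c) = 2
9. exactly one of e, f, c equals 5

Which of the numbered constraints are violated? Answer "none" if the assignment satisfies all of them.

1. d = 15 ≠ 13 and e = 5 ≠ 3; both disjuncts false — does not hold.
2. |16 - 15| = 1; 1 ≤ 1 — holds.
3. |5 - 2| = 3; 3 ≤ 5 — holds.
4. max(16, 18, 2) = 18, not 20 — does not hold.
5. max(15, 16) = 16, not 18 — does not hold.
6. a = 18 is not in {19, 22, 17, 20} — does not hold.
7. values 5 < 15 < 18 — holds.
8. gcd(18, 2) = 2 — holds.
9. e=5, f=18, c=2; 1 of them equals 5 — holds.

Constraints 1, 4, 5, 6 do not hold.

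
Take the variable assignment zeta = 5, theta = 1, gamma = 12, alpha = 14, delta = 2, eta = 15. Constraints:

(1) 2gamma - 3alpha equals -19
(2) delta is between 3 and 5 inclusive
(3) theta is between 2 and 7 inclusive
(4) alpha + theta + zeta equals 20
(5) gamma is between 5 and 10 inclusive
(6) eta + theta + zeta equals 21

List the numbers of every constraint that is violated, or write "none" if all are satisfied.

(1) 2gamma - 3alpha = 2(12) - 3(14) = -18, not -19  ✘
(2) delta = 2 is outside [3, 5]  ✘
(3) theta = 1 is outside [2, 7]  ✘
(4) alpha + theta + zeta = 14 + 1 + 5 = 20  ✔
(5) gamma = 12 is outside [5, 10]  ✘
(6) eta + theta + zeta = 15 + 1 + 5 = 21  ✔

No — constraints 1, 2, 3, and 5 are not satisfied.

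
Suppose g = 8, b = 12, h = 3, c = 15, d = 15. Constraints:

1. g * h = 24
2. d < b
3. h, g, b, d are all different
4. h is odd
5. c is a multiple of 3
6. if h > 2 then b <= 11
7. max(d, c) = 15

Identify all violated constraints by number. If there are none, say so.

Constraints 2 and 6 are violated.

1. g * h = 8 * 3 = 24 — holds.
2. d = 15, b = 12; 15 ≥ 12 (want <) — does not hold.
3. values 3, 8, 12, 15 are pairwise distinct — holds.
4. h = 3 is odd — holds.
5. 15 / 3 = 5, so 3 divides 15 — holds.
6. h = 3 > 2, so we need b ≤ 11; but b = 12 > 11 — does not hold.
7. max(15, 15) = 15 — holds.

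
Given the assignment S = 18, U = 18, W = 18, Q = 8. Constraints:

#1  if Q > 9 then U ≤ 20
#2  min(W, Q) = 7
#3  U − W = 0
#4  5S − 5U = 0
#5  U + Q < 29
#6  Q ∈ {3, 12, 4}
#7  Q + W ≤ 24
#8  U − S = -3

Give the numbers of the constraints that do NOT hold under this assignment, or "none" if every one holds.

#1 Q = 8, not > 9; antecedent false, conditional vacuously true  OK
#2 min(18, 8) = 8, not 7  FAIL
#3 U − W = 18 − 18 = 0  OK
#4 5S − 5U = 5(18) − 5(18) = 0  OK
#5 U + Q = 18 + 8 = 26; 26 < 29  OK
#6 Q = 8 is not in {3, 12, 4}  FAIL
#7 Q + W = 8 + 18 = 26; 26 > 24, bound 24 not met  FAIL
#8 U − S = 18 − 18 = 0, not -3  FAIL

Constraints 2, 6, 7, and 8 are violated.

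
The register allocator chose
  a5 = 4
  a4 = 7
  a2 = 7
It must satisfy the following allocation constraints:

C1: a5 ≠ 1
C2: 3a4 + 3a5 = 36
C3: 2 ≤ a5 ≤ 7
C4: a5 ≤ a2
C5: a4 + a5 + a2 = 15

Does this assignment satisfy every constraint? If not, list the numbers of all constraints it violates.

Constraints 2 and 5 are violated.

C1: a5 = 4, and 4 ≠ 1  ✔
C2: 3a4 + 3a5 = 3(7) + 3(4) = 33, not 36  ✘
C3: a5 = 4 lies in [2, 7]  ✔
C4: a5 = 4, a2 = 7; 4 ≤ 7  ✔
C5: a4 + a5 + a2 = 7 + 4 + 7 = 18, not 15  ✘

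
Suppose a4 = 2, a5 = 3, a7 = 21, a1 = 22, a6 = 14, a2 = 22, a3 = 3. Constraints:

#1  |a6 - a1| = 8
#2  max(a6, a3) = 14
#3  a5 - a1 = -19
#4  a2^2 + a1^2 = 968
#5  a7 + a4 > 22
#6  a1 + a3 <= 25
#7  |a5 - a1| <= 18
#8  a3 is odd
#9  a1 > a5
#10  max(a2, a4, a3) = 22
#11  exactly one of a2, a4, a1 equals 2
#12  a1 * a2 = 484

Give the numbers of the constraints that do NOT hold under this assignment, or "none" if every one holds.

#1 |14 - 22| = 8  yes
#2 max(14, 3) = 14  yes
#3 a5 - a1 = 3 - 22 = -19  yes
#4 a2^2 + a1^2 = 22^2 + 22^2 = 484 + 484 = 968  yes
#5 a7 + a4 = 21 + 2 = 23; 23 > 22  yes
#6 a1 + a3 = 22 + 3 = 25; 25 ≤ 25  yes
#7 |3 - 22| = 19; 19 > 18, exceeds bound 18  no
#8 a3 = 3 is odd  yes
#9 a1 = 22, a5 = 3; 22 > 3  yes
#10 max(22, 2, 3) = 22  yes
#11 a2=22, a4=2, a1=22; 1 of them equals 2  yes
#12 a1 * a2 = 22 * 22 = 484  yes

The assignment fails constraint 7.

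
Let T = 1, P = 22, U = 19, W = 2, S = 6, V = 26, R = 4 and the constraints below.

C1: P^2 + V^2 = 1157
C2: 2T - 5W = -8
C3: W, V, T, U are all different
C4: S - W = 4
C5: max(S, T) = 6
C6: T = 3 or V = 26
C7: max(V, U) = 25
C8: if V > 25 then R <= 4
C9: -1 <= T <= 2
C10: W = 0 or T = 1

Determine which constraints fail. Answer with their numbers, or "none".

C1: P^2 + V^2 = 22^2 + 26^2 = 484 + 676 = 1160, not 1157  ✗
C2: 2T - 5W = 2(1) - 5(2) = -8  ✓
C3: values 2, 26, 1, 19 are pairwise distinct  ✓
C4: S - W = 6 - 2 = 4  ✓
C5: max(6, 1) = 6  ✓
C6: T = 1 ≠ 3, but V = 26 = 26 (second disjunct)  ✓
C7: max(26, 19) = 26, not 25  ✗
C8: V = 26 > 25, so we need R ≤ 4; R = 4 ≤ 4  ✓
C9: T = 1 lies in [-1, 2]  ✓
C10: W = 2 ≠ 0, but T = 1 = 1 (second disjunct)  ✓

No — constraints 1 and 7 are not satisfied.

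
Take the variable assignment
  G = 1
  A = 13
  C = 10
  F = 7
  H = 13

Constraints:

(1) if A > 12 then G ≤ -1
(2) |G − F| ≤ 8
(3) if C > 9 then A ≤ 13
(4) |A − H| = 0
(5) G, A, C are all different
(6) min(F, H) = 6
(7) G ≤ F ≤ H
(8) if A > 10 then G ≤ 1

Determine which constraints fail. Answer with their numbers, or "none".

The assignment fails constraints 1, 6.

(1) A = 13 > 12, so we need G ≤ -1; but G = 1 > -1 — fails.
(2) |1 − 7| = 6; 6 ≤ 8 — holds.
(3) C = 10 > 9, so we need A ≤ 13; A = 13 ≤ 13 — holds.
(4) |13 − 13| = 0 — holds.
(5) values 1, 13, 10 are pairwise distinct — holds.
(6) min(7, 13) = 7, not 6 — fails.
(7) values 1 ≤ 7 ≤ 13 — holds.
(8) A = 13 > 10, so we need G ≤ 1; G = 1 ≤ 1 — holds.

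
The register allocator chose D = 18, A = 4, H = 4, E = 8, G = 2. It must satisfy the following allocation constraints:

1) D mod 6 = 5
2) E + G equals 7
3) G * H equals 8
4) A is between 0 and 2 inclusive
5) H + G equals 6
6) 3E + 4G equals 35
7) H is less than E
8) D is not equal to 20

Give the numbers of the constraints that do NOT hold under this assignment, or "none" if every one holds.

Violated: 1, 2, 4, and 6.

1) 18 mod 6 = 0, not 5 — fails.
2) E + G = 8 + 2 = 10, not 7 — fails.
3) G * H = 2 * 4 = 8 — holds.
4) A = 4 is outside [0, 2] — fails.
5) H + G = 4 + 2 = 6 — holds.
6) 3E + 4G = 3(8) + 4(2) = 32, not 35 — fails.
7) H = 4, E = 8; 4 < 8 — holds.
8) D = 18, and 18 ≠ 20 — holds.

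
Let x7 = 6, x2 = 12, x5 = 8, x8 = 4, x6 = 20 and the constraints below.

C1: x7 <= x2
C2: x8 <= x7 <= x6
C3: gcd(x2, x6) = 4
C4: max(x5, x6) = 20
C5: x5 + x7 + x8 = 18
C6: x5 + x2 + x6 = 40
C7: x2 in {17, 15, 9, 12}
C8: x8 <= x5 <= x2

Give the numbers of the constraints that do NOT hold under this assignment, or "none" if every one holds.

The assignment satisfies every constraint.

C1: x7 = 6, x2 = 12; 6 ≤ 12 — holds.
C2: values 4 <= 6 <= 20 — holds.
C3: gcd(12, 20) = 4 — holds.
C4: max(8, 20) = 20 — holds.
C5: x5 + x7 + x8 = 8 + 6 + 4 = 18 — holds.
C6: x5 + x2 + x6 = 8 + 12 + 20 = 40 — holds.
C7: x2 = 12 is in {17, 15, 9, 12} — holds.
C8: values 4 <= 8 <= 12 — holds.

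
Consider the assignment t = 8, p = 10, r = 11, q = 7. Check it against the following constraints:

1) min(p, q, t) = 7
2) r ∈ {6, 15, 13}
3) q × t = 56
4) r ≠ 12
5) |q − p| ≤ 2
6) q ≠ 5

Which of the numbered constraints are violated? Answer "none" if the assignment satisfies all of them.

1) min(10, 7, 8) = 7  yes
2) r = 11 is not in {6, 15, 13}  no
3) q × t = 7 × 8 = 56  yes
4) r = 11, and 11 ≠ 12  yes
5) |7 − 10| = 3; 3 > 2, exceeds bound 2  no
6) q = 7, and 7 ≠ 5  yes

The assignment fails constraints 2, 5.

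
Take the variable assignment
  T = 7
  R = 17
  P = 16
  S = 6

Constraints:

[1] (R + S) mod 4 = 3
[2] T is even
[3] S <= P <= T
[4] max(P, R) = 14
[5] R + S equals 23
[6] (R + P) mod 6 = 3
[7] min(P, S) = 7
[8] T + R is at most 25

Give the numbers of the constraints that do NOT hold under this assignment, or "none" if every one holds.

Constraints 2, 3, 4, and 7 are violated.

[1] R + S = 23; 23 mod 4 = 3 — holds.
[2] T = 7 is odd — does not hold.
[3] values 6, 16, 7; P = 16 is not <= T = 7 — does not hold.
[4] max(16, 17) = 17, not 14 — does not hold.
[5] R + S = 17 + 6 = 23 — holds.
[6] R + P = 33; 33 mod 6 = 3 — holds.
[7] min(16, 6) = 6, not 7 — does not hold.
[8] T + R = 7 + 17 = 24; 24 ≤ 25 — holds.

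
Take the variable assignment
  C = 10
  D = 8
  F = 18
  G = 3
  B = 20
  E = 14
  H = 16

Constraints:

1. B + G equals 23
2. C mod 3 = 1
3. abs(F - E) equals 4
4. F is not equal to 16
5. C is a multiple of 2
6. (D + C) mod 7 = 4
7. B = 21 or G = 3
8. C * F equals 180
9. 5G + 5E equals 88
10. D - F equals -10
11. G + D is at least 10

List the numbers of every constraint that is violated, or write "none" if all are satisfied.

1. B + G = 20 + 3 = 23  OK
2. 10 mod 3 = 1  OK
3. abs(18 - 14) = 4  OK
4. F = 18, and 18 ≠ 16  OK
5. 10 / 2 = 5, so 2 divides 10  OK
6. D + C = 18; 18 mod 7 = 4  OK
7. B = 20 ≠ 21, but G = 3 = 3 (second disjunct)  OK
8. C * F = 10 * 18 = 180  OK
9. 5G + 5E = 5(3) + 5(14) = 85, not 88  FAIL
10. D - F = 8 - 18 = -10  OK
11. G + D = 3 + 8 = 11; 11 ≥ 10  OK

Violated: 9.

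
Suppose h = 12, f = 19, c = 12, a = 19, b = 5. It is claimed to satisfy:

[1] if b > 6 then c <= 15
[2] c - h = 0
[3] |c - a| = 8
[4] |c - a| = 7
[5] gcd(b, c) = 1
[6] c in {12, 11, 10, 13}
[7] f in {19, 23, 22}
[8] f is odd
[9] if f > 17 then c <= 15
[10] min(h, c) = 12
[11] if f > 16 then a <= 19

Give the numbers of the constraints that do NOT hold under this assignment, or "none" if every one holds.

[1] b = 5, not > 6; antecedent false, conditional vacuously true  true
[2] c - h = 12 - 12 = 0  true
[3] |12 - 19| = 7, not 8  false
[4] |12 - 19| = 7  true
[5] gcd(5, 12) = 1  true
[6] c = 12 is in {12, 11, 10, 13}  true
[7] f = 19 is in {19, 23, 22}  true
[8] f = 19 is odd  true
[9] f = 19 > 17, so we need c ≤ 15; c = 12 ≤ 15  true
[10] min(12, 12) = 12  true
[11] f = 19 > 16, so we need a ≤ 19; a = 19 ≤ 19  true

The assignment fails constraint 3.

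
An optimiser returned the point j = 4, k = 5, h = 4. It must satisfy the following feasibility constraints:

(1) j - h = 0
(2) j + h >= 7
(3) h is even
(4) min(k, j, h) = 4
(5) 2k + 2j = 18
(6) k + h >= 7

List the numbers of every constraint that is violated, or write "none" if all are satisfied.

No violations.

(1) j - h = 4 - 4 = 0 — satisfied.
(2) j + h = 4 + 4 = 8; 8 ≥ 7 — satisfied.
(3) h = 4 is even — satisfied.
(4) min(5, 4, 4) = 4 — satisfied.
(5) 2k + 2j = 2(5) + 2(4) = 18 — satisfied.
(6) k + h = 5 + 4 = 9; 9 ≥ 7 — satisfied.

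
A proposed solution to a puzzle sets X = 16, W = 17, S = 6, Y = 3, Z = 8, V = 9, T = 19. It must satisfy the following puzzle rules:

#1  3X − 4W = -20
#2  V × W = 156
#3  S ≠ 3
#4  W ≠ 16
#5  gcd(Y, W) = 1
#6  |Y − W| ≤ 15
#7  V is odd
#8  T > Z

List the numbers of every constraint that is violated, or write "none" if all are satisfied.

The assignment fails constraint 2.

#1 3X − 4W = 3(16) − 4(17) = -20 — OK.
#2 V × W = 9 × 17 = 153, not 156 — violated.
#3 S = 6, and 6 ≠ 3 — OK.
#4 W = 17, and 17 ≠ 16 — OK.
#5 gcd(3, 17) = 1 — OK.
#6 |3 − 17| = 14; 14 ≤ 15 — OK.
#7 V = 9 is odd — OK.
#8 T = 19, Z = 8; 19 > 8 — OK.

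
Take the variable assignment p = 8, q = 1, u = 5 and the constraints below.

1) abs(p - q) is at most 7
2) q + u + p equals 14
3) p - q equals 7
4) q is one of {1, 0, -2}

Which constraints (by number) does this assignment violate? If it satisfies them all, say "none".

The assignment satisfies every constraint.

1) abs(8 - 1) = 7; 7 ≤ 7  true
2) q + u + p = 1 + 5 + 8 = 14  true
3) p - q = 8 - 1 = 7  true
4) q = 1 is in {1, 0, -2}  true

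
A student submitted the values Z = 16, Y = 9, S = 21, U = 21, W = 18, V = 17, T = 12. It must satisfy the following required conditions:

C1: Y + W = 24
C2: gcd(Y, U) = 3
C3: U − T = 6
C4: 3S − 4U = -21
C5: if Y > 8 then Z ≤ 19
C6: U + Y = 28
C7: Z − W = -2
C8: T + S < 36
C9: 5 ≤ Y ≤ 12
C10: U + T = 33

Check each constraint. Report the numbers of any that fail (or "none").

C1: Y + W = 9 + 18 = 27, not 24  ✗
C2: gcd(9, 21) = 3  ✓
C3: U − T = 21 − 12 = 9, not 6  ✗
C4: 3S − 4U = 3(21) − 4(21) = -21  ✓
C5: Y = 9 > 8, so we need Z ≤ 19; Z = 16 ≤ 19  ✓
C6: U + Y = 21 + 9 = 30, not 28  ✗
C7: Z − W = 16 − 18 = -2  ✓
C8: T + S = 12 + 21 = 33; 33 < 36  ✓
C9: Y = 9 lies in [5, 12]  ✓
C10: U + T = 21 + 12 = 33  ✓

Constraints 1, 3, 6 do not hold.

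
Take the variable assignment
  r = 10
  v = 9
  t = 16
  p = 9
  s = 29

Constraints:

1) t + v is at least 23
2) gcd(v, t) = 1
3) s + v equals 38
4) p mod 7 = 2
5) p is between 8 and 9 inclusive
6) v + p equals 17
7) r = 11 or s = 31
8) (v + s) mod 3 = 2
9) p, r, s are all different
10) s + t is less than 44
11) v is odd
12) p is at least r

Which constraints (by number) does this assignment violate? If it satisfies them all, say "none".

Violated: 6, 7, 10, and 12.

1) t + v = 16 + 9 = 25; 25 ≥ 23  yes
2) gcd(9, 16) = 1  yes
3) s + v = 29 + 9 = 38  yes
4) 9 mod 7 = 2  yes
5) p = 9 lies in [8, 9]  yes
6) v + p = 9 + 9 = 18, not 17  no
7) r = 10 ≠ 11 and s = 29 ≠ 31; both disjuncts false  no
8) v + s = 38; 38 mod 3 = 2  yes
9) values 9, 10, 29 are pairwise distinct  yes
10) s + t = 29 + 16 = 45; 45 ≥ 44, bound 44 not met  no
11) v = 9 is odd  yes
12) p = 9, r = 10; 9 < 10 (want ≥)  no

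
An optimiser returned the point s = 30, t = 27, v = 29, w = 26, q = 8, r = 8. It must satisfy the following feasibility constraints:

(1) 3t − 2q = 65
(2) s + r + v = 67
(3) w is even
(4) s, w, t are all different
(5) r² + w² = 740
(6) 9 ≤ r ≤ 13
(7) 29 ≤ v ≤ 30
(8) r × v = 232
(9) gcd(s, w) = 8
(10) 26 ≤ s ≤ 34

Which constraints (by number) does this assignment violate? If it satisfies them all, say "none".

Constraints 6, 9 do not hold.

(1) 3t − 2q = 3(27) − 2(8) = 65  yes
(2) s + r + v = 30 + 8 + 29 = 67  yes
(3) w = 26 is even  yes
(4) values 30, 26, 27 are pairwise distinct  yes
(5) r² + w² = 8² + 26² = 64 + 676 = 740  yes
(6) r = 8 is outside [9, 13]  no
(7) v = 29 lies in [29, 30]  yes
(8) r × v = 8 × 29 = 232  yes
(9) gcd(30, 26) = 2, not 8  no
(10) s = 30 lies in [26, 34]  yes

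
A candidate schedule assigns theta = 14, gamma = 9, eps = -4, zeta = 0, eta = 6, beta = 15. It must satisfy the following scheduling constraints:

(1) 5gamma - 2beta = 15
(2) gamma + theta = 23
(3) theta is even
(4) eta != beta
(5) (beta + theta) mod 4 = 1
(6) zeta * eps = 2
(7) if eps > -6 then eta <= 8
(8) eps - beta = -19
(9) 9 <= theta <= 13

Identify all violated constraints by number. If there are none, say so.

Constraints 6 and 9 are violated.

(1) 5gamma - 2beta = 5(9) - 2(15) = 15 — satisfied.
(2) gamma + theta = 9 + 14 = 23 — satisfied.
(3) theta = 14 is even — satisfied.
(4) eta = 6, beta = 15; distinct — satisfied.
(5) beta + theta = 29; 29 mod 4 = 1 — satisfied.
(6) zeta * eps = 0 * (-4) = 0, not 2 — violated.
(7) eps = -4 > -6, so we need eta ≤ 8; eta = 6 ≤ 8 — satisfied.
(8) eps - beta = -4 - 15 = -19 — satisfied.
(9) theta = 14 is outside [9, 13] — violated.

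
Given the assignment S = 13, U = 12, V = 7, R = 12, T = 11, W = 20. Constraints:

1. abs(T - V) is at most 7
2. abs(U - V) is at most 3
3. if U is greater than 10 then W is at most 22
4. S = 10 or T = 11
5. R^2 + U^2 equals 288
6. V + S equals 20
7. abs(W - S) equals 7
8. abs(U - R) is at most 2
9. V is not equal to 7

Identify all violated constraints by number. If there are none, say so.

1. abs(11 - 7) = 4; 4 ≤ 7  yes
2. abs(12 - 7) = 5; 5 > 3, exceeds bound 3  no
3. U = 12 > 10, so we need W ≤ 22; W = 20 ≤ 22  yes
4. S = 13 ≠ 10, but T = 11 = 11 (second disjunct)  yes
5. R^2 + U^2 = 12^2 + 12^2 = 144 + 144 = 288  yes
6. V + S = 7 + 13 = 20  yes
7. abs(20 - 13) = 7  yes
8. abs(12 - 12) = 0; 0 ≤ 2  yes
9. V = 7, but 7 is required to differ  no

Violated: 2 and 9.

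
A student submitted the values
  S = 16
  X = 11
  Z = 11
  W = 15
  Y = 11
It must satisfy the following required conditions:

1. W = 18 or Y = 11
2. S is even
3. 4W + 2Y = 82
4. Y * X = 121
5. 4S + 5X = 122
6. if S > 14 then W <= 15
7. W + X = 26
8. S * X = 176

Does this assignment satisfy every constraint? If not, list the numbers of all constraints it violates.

1. W = 15 ≠ 18, but Y = 11 = 11 (second disjunct) — satisfied.
2. S = 16 is even — satisfied.
3. 4W + 2Y = 4(15) + 2(11) = 82 — satisfied.
4. Y * X = 11 * 11 = 121 — satisfied.
5. 4S + 5X = 4(16) + 5(11) = 119, not 122 — violated.
6. S = 16 > 14, so we need W ≤ 15; W = 15 ≤ 15 — satisfied.
7. W + X = 15 + 11 = 26 — satisfied.
8. S * X = 16 * 11 = 176 — satisfied.

The assignment fails constraint 5.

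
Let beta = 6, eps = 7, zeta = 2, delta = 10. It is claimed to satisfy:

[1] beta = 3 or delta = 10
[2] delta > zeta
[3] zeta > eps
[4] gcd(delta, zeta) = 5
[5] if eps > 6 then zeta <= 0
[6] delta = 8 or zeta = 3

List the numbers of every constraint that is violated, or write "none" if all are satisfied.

[1] beta = 6 ≠ 3, but delta = 10 = 10 (second disjunct) — OK.
[2] delta = 10, zeta = 2; 10 > 2 — OK.
[3] zeta = 2, eps = 7; 2 ≤ 7 (want >) — violated.
[4] gcd(10, 2) = 2, not 5 — violated.
[5] eps = 7 > 6, so we need zeta ≤ 0; but zeta = 2 > 0 — violated.
[6] delta = 10 ≠ 8 and zeta = 2 ≠ 3; both disjuncts false — violated.

Constraints 3, 4, 5, 6 do not hold.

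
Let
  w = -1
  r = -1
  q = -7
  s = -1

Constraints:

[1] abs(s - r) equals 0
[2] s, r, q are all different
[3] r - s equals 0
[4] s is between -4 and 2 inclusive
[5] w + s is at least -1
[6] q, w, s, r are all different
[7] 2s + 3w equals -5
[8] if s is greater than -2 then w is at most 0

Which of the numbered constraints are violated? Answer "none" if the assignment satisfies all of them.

[1] abs(-1 - (-1)) = 0 — satisfied.
[2] s = r = -1, not all different — violated.
[3] r - s = -1 - (-1) = 0 — satisfied.
[4] s = -1 lies in [-4, 2] — satisfied.
[5] w + s = -1 + (-1) = -2; -2 < -1, bound -1 not met — violated.
[6] w = s = -1, not all different — violated.
[7] 2s + 3w = 2(-1) + 3(-1) = -5 — satisfied.
[8] s = -1 > -2, so we need w ≤ 0; w = -1 ≤ 0 — satisfied.

The assignment fails constraints 2, 5, 6.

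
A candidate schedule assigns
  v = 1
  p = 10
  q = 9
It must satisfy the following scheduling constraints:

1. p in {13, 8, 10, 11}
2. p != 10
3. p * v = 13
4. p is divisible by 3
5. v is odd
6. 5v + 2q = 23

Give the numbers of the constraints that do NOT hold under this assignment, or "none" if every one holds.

No — constraints 2, 3, 4 are not satisfied.

1. p = 10 is in {13, 8, 10, 11} — holds.
2. p = 10, but 10 is required to differ — fails.
3. p * v = 10 * 1 = 10, not 13 — fails.
4. 10 = 3*3 + 1, so 3 does not divide 10 — fails.
5. v = 1 is odd — holds.
6. 5v + 2q = 5(1) + 2(9) = 23 — holds.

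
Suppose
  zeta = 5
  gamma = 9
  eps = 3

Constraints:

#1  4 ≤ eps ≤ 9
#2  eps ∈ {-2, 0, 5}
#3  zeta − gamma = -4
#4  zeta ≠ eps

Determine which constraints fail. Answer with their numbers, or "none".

#1 eps = 3 is outside [4, 9]  FAIL
#2 eps = 3 is not in {-2, 0, 5}  FAIL
#3 zeta − gamma = 5 − 9 = -4  OK
#4 zeta = 5, eps = 3; distinct  OK

The assignment fails constraints 1, 2.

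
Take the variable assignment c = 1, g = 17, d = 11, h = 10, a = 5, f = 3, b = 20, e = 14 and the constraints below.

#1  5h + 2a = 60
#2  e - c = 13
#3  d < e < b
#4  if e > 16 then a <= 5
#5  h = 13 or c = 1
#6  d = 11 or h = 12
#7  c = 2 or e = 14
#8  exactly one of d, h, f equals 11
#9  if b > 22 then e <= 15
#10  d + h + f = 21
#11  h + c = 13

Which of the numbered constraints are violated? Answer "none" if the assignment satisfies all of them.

#1 5h + 2a = 5(10) + 2(5) = 60  holds
#2 e - c = 14 - 1 = 13  holds
#3 values 11 < 14 < 20  holds
#4 e = 14, not > 16; antecedent false, conditional vacuously true  holds
#5 h = 10 ≠ 13, but c = 1 = 1 (second disjunct)  holds
#6 d = 11 = 11 (first disjunct)  holds
#7 c = 1 ≠ 2, but e = 14 = 14 (second disjunct)  holds
#8 d=11, h=10, f=3; 1 of them equals 11  holds
#9 b = 20, not > 22; antecedent false, conditional vacuously true  holds
#10 d + h + f = 11 + 10 + 3 = 24, not 21  fails
#11 h + c = 10 + 1 = 11, not 13  fails

Constraints 10 and 11 do not hold.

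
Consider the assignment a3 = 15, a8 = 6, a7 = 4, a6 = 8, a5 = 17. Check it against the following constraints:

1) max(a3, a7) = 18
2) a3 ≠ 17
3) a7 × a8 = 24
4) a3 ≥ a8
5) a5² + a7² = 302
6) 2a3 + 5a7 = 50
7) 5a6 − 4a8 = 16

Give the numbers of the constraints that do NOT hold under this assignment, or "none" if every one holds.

No — constraints 1 and 5 are not satisfied.

1) max(15, 4) = 15, not 18 — violated.
2) a3 = 15, and 15 ≠ 17 — OK.
3) a7 × a8 = 4 × 6 = 24 — OK.
4) a3 = 15, a8 = 6; 15 ≥ 6 — OK.
5) a5² + a7² = 17² + 4² = 289 + 16 = 305, not 302 — violated.
6) 2a3 + 5a7 = 2(15) + 5(4) = 50 — OK.
7) 5a6 − 4a8 = 5(8) − 4(6) = 16 — OK.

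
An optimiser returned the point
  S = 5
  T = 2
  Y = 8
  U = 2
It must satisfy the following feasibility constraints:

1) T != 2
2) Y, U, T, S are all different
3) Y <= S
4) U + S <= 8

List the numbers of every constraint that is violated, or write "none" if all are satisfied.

No — constraints 1, 2, and 3 are not satisfied.

1) T = 2, but 2 is required to differ — violated.
2) U = T = 2, not all different — violated.
3) Y = 8, S = 5; 8 > 5 (want ≤) — violated.
4) U + S = 2 + 5 = 7; 7 ≤ 8 — OK.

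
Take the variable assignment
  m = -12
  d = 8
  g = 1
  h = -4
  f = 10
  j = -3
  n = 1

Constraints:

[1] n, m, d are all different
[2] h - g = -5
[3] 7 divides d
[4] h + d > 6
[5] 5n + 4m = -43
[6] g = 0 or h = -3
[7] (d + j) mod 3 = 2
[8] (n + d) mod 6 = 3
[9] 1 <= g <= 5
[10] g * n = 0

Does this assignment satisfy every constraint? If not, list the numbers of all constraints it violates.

[1] values 1, -12, 8 are pairwise distinct  ✔
[2] h - g = -4 - 1 = -5  ✔
[3] 8 = 7*1 + 1, so 7 does not divide 8  ✘
[4] h + d = -4 + 8 = 4; 4 ≤ 6, bound 6 not met  ✘
[5] 5n + 4m = 5(1) + 4(-12) = -43  ✔
[6] g = 1 ≠ 0 and h = -4 ≠ -3; both disjuncts false  ✘
[7] d + j = 5; 5 mod 3 = 2  ✔
[8] n + d = 9; 9 mod 6 = 3  ✔
[9] g = 1 lies in [1, 5]  ✔
[10] g * n = 1 * 1 = 1, not 0  ✘

Violated: 3, 4, 6, 10.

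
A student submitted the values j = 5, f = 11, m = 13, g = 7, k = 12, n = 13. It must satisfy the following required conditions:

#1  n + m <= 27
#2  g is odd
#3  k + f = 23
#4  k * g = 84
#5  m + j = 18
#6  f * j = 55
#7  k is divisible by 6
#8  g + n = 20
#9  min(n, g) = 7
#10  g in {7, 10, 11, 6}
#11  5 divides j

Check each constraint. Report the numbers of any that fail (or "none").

No violations.

#1 n + m = 13 + 13 = 26; 26 ≤ 27 — holds.
#2 g = 7 is odd — holds.
#3 k + f = 12 + 11 = 23 — holds.
#4 k * g = 12 * 7 = 84 — holds.
#5 m + j = 13 + 5 = 18 — holds.
#6 f * j = 11 * 5 = 55 — holds.
#7 12 / 6 = 2, so 6 divides 12 — holds.
#8 g + n = 7 + 13 = 20 — holds.
#9 min(13, 7) = 7 — holds.
#10 g = 7 is in {7, 10, 11, 6} — holds.
#11 5 / 5 = 1, so 5 divides 5 — holds.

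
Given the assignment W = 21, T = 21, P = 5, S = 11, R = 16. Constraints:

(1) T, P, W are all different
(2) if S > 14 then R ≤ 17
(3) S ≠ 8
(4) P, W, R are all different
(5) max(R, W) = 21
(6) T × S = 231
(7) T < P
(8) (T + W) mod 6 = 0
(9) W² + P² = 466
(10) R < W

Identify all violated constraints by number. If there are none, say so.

The assignment fails constraints 1 and 7.

(1) T = W = 21, not all different — violated.
(2) S = 11, not > 14; antecedent false, conditional vacuously true — OK.
(3) S = 11, and 11 ≠ 8 — OK.
(4) values 5, 21, 16 are pairwise distinct — OK.
(5) max(16, 21) = 21 — OK.
(6) T × S = 21 × 11 = 231 — OK.
(7) T = 21, P = 5; 21 ≥ 5 (want <) — violated.
(8) T + W = 42; 42 mod 6 = 0 — OK.
(9) W² + P² = 21² + 5² = 441 + 25 = 466 — OK.
(10) R = 16, W = 21; 16 < 21 — OK.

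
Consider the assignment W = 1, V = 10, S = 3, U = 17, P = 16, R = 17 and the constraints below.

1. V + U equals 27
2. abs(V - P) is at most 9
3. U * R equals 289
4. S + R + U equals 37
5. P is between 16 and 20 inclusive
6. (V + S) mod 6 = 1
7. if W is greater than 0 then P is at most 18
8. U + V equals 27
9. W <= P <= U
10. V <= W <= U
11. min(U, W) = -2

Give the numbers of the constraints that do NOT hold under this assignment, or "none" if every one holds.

1. V + U = 10 + 17 = 27 — satisfied.
2. abs(10 - 16) = 6; 6 ≤ 9 — satisfied.
3. U * R = 17 * 17 = 289 — satisfied.
4. S + R + U = 3 + 17 + 17 = 37 — satisfied.
5. P = 16 lies in [16, 20] — satisfied.
6. V + S = 13; 13 mod 6 = 1 — satisfied.
7. W = 1 > 0, so we need P ≤ 18; P = 16 ≤ 18 — satisfied.
8. U + V = 17 + 10 = 27 — satisfied.
9. values 1 <= 16 <= 17 — satisfied.
10. values 10, 1, 17; V = 10 is not <= W = 1 — violated.
11. min(17, 1) = 1, not -2 — violated.

Violated: 10 and 11.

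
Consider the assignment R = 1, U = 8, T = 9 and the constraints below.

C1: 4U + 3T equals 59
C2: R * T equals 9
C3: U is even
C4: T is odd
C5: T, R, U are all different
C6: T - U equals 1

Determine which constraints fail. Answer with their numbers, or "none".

The assignment satisfies every constraint.

C1: 4U + 3T = 4(8) + 3(9) = 59  OK
C2: R * T = 1 * 9 = 9  OK
C3: U = 8 is even  OK
C4: T = 9 is odd  OK
C5: values 9, 1, 8 are pairwise distinct  OK
C6: T - U = 9 - 8 = 1  OK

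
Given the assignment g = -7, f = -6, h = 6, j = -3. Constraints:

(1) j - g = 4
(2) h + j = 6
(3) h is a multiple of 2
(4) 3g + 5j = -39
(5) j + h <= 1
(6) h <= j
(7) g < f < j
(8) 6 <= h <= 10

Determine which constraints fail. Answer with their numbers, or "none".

Constraints 2, 4, 5, 6 are violated.

(1) j - g = -3 - (-7) = 4 — OK.
(2) h + j = 6 + (-3) = 3, not 6 — violated.
(3) 6 / 2 = 3, so 2 divides 6 — OK.
(4) 3g + 5j = 3(-7) + 5(-3) = -36, not -39 — violated.
(5) j + h = -3 + 6 = 3; 3 > 1, bound 1 not met — violated.
(6) h = 6, j = -3; 6 > -3 (want ≤) — violated.
(7) values -7 < -6 < -3 — OK.
(8) h = 6 lies in [6, 10] — OK.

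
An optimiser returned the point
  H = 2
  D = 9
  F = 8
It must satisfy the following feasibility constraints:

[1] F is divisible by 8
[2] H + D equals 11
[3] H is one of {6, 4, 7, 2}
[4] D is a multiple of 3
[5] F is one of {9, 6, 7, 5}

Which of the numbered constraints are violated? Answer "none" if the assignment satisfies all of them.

[1] 8 / 8 = 1, so 8 divides 8  ✓
[2] H + D = 2 + 9 = 11  ✓
[3] H = 2 is in {6, 4, 7, 2}  ✓
[4] 9 / 3 = 3, so 3 divides 9  ✓
[5] F = 8 is not in {9, 6, 7, 5}  ✗

Constraint 5 does not hold.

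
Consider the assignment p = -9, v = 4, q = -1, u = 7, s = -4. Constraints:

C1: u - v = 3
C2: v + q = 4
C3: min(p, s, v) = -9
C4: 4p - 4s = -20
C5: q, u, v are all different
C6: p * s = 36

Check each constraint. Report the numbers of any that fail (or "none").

Constraint 2 does not hold.

C1: u - v = 7 - 4 = 3 — holds.
C2: v + q = 4 + (-1) = 3, not 4 — fails.
C3: min(-9, -4, 4) = -9 — holds.
C4: 4p - 4s = 4(-9) - 4(-4) = -20 — holds.
C5: values -1, 7, 4 are pairwise distinct — holds.
C6: p * s = -9 * (-4) = 36 — holds.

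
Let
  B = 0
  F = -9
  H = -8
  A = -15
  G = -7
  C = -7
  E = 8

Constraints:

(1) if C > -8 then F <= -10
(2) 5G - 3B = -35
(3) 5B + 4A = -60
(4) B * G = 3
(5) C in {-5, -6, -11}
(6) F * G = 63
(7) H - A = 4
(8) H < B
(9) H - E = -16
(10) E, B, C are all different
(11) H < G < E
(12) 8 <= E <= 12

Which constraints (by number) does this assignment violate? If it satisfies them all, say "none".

(1) C = -7 > -8, so we need F ≤ -10; but F = -9 > -10  no
(2) 5G - 3B = 5(-7) - 3(0) = -35  yes
(3) 5B + 4A = 5(0) + 4(-15) = -60  yes
(4) B * G = 0 * (-7) = 0, not 3  no
(5) C = -7 is not in {-5, -6, -11}  no
(6) F * G = -9 * (-7) = 63  yes
(7) H - A = -8 - (-15) = 7, not 4  no
(8) H = -8, B = 0; -8 < 0  yes
(9) H - E = -8 - 8 = -16  yes
(10) values 8, 0, -7 are pairwise distinct  yes
(11) values -8 < -7 < 8  yes
(12) E = 8 lies in [8, 12]  yes

Violated: 1, 4, 5, and 7.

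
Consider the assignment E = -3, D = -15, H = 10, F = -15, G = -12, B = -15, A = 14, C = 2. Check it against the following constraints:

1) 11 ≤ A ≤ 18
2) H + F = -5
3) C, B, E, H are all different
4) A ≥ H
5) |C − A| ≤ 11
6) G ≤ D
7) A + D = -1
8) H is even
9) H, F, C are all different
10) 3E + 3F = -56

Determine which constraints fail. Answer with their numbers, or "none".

The assignment fails constraints 5, 6, and 10.

1) A = 14 lies in [11, 18]  yes
2) H + F = 10 + (-15) = -5  yes
3) values 2, -15, -3, 10 are pairwise distinct  yes
4) A = 14, H = 10; 14 ≥ 10  yes
5) |2 − 14| = 12; 12 > 11, exceeds bound 11  no
6) G = -12, D = -15; -12 > -15 (want ≤)  no
7) A + D = 14 + (-15) = -1  yes
8) H = 10 is even  yes
9) values 10, -15, 2 are pairwise distinct  yes
10) 3E + 3F = 3(-3) + 3(-15) = -54, not -56  no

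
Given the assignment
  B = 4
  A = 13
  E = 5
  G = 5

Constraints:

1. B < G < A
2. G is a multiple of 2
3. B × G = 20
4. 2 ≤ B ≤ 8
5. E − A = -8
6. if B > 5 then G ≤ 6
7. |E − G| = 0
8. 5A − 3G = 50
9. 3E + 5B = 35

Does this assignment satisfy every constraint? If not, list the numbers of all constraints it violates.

Constraint 2 does not hold.

1. values 4 < 5 < 13 — satisfied.
2. 5 = 2×2 + 1, so 2 does not divide 5 — violated.
3. B × G = 4 × 5 = 20 — satisfied.
4. B = 4 lies in [2, 8] — satisfied.
5. E − A = 5 − 13 = -8 — satisfied.
6. B = 4, not > 5; antecedent false, conditional vacuously true — satisfied.
7. |5 − 5| = 0 — satisfied.
8. 5A − 3G = 5(13) − 3(5) = 50 — satisfied.
9. 3E + 5B = 3(5) + 5(4) = 35 — satisfied.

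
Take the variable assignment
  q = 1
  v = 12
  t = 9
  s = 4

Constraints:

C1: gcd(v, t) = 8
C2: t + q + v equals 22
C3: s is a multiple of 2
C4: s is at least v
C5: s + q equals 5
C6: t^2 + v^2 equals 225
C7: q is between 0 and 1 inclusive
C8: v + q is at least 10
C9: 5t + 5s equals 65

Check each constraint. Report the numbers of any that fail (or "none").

C1: gcd(12, 9) = 3, not 8 — fails.
C2: t + q + v = 9 + 1 + 12 = 22 — holds.
C3: 4 / 2 = 2, so 2 divides 4 — holds.
C4: s = 4, v = 12; 4 < 12 (want ≥) — fails.
C5: s + q = 4 + 1 = 5 — holds.
C6: t^2 + v^2 = 9^2 + 12^2 = 81 + 144 = 225 — holds.
C7: q = 1 lies in [0, 1] — holds.
C8: v + q = 12 + 1 = 13; 13 ≥ 10 — holds.
C9: 5t + 5s = 5(9) + 5(4) = 65 — holds.

Violated: 1, 4.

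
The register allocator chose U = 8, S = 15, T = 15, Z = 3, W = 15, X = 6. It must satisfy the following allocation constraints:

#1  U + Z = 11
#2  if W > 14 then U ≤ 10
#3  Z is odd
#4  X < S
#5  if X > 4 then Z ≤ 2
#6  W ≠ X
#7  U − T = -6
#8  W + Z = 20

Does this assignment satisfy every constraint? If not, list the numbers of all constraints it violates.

Constraints 5, 7, and 8 are violated.

#1 U + Z = 8 + 3 = 11 — satisfied.
#2 W = 15 > 14, so we need U ≤ 10; U = 8 ≤ 10 — satisfied.
#3 Z = 3 is odd — satisfied.
#4 X = 6, S = 15; 6 < 15 — satisfied.
#5 X = 6 > 4, so we need Z ≤ 2; but Z = 3 > 2 — violated.
#6 W = 15, X = 6; distinct — satisfied.
#7 U − T = 8 − 15 = -7, not -6 — violated.
#8 W + Z = 15 + 3 = 18, not 20 — violated.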